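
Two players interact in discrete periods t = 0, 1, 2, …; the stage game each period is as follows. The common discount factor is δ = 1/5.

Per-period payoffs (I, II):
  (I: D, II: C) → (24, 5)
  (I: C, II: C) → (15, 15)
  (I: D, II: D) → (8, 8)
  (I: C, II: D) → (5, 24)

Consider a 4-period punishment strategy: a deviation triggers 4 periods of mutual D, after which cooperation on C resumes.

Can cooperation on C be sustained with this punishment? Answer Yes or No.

IC: δ+…+δ^4 ≥ (24−15)/(15−8) = 9/7.
At δ = 1/5: partial sum = 0.2496 < 1.2857. Cooperation not sustainable.

No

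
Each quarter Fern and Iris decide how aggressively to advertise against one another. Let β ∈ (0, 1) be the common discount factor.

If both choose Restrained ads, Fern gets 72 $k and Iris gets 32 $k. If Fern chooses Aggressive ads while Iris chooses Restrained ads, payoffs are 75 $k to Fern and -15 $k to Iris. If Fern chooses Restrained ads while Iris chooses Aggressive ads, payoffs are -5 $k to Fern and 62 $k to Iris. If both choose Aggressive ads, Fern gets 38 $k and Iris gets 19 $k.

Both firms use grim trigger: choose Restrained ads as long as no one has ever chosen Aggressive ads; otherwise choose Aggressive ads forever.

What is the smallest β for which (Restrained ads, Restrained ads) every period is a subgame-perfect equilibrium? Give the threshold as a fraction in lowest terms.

For Fern: deviation gain 75−72 = 3, per-period punishment loss 72−38 = 34. IC gives β ≥ 3/37.
For Iris: gain 30, loss 13 per period, so β ≥ 30/43.
The tighter constraint is Iris's, so cooperation needs β ≥ 30/43.

30/43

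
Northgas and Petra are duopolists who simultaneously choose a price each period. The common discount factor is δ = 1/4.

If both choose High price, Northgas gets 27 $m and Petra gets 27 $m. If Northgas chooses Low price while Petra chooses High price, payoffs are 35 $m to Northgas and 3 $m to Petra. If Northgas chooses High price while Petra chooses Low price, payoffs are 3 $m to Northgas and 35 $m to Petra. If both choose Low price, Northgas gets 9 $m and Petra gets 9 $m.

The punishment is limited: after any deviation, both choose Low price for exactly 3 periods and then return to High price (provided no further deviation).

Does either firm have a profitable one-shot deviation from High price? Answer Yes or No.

Yes

Comparing payoff streams over the 4 periods until play realigns: cooperate → 27(1+δ+…+δ^3); deviate → 35 + 9(δ+…+δ^3).
Cooperation is sustained iff (27−9)(δ+…+δ^3) ≥ 35−27.
δ+…+δ^3 = 1/4·(1−(1/4)^3)/(1−1/4) = 0.3281, and (35−27)/(27−9) = 0.4444.
0.3281 < 0.4444, so cooperation is not sustainable.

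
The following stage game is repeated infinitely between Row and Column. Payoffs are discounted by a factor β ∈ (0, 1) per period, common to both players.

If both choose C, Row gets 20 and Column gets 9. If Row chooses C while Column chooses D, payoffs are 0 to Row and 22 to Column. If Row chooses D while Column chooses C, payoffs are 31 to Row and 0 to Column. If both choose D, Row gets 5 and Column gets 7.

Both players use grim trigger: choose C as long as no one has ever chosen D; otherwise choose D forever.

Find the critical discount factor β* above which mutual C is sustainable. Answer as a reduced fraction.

13/15

Row's threshold: (31−20)/(31−5) = 11/26.
Column's threshold: (22−9)/(22−7) = 13/15.
11/26 < 13/15, so Column binds and β* = 13/15.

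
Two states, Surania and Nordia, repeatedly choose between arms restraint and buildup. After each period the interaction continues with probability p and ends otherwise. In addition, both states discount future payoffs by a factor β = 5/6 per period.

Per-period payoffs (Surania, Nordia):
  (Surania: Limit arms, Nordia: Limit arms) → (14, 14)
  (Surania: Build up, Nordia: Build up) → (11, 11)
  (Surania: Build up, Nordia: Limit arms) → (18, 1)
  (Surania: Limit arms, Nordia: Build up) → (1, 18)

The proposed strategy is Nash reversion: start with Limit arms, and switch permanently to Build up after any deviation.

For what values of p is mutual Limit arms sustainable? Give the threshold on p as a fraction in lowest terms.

Expected continuation weight on next period's payoff is β·p = 5/6·p, which plays the role of the discount factor.
Cooperation requires 5/6·p ≥ (18−14)/(18−11) = 4/7, hence p ≥ 24/35.

24/35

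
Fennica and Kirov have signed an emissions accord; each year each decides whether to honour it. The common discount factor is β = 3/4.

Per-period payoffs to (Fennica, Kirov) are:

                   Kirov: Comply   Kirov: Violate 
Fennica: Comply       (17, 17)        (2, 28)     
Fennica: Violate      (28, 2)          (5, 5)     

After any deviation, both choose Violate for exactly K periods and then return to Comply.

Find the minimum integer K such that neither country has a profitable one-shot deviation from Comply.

IC: β(1−β^K)/(1−β) ≥ (28−17)/(17−5) = 11/12.
With β = 3/4: need 1 − β^K ≥ 11/12·(1−3/4)/(3/4), i.e. β^K ≤ 0.6944.
Since (3/4)^1 = 0.7500 and (3/4)^2 = 0.5625, the smallest such K is 2.

2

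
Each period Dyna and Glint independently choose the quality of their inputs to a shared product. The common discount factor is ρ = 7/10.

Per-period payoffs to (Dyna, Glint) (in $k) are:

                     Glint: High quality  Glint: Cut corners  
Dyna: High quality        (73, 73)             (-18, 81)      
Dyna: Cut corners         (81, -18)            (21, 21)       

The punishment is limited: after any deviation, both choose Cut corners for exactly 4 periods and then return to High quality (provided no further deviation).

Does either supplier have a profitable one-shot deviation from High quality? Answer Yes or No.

No

A one-shot deviation gives 81 now, then 21 for 4 periods, then back to 73.
Gain from deviating: (81−73) today; loss: (73−21) in each of the next 4 periods.
No-deviation condition: (73−21)(ρ+…+ρ^4) ≥ 81−73, i.e. ρ+…+ρ^4 ≥ 2/13.
At ρ = 7/10: ρ+…+ρ^4 = 1.7731 ≥ 0.1538.
So cooperation is sustainable.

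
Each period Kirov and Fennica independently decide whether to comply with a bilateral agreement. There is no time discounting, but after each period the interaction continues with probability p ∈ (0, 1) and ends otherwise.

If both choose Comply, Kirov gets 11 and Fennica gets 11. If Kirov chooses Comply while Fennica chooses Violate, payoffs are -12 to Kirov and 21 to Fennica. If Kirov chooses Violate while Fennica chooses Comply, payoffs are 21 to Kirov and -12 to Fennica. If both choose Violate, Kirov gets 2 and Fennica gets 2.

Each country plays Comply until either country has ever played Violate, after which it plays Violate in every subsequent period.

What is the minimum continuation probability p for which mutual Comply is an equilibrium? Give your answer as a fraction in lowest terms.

10/19

With no time discounting, the continuation probability p plays the role of the discount factor.
Grim-trigger IC: 11/(1−p) ≥ 21 + 2p/(1−p) ⇒ p ≥ (21−11)/(21−2) = 10/19.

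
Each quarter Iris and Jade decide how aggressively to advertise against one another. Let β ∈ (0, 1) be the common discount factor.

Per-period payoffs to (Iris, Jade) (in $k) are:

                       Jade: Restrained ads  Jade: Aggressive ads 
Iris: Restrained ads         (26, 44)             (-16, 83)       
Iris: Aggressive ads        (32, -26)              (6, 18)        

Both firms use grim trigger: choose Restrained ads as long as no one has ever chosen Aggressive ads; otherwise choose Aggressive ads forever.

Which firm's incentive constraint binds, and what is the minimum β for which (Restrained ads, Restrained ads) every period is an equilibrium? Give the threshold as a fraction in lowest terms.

Jade; β ≥ 3/5

Iris's threshold: (32−26)/(32−6) = 3/13.
Jade's threshold: (83−44)/(83−18) = 3/5.
3/13 < 3/5, so Jade binds and β* = 3/5.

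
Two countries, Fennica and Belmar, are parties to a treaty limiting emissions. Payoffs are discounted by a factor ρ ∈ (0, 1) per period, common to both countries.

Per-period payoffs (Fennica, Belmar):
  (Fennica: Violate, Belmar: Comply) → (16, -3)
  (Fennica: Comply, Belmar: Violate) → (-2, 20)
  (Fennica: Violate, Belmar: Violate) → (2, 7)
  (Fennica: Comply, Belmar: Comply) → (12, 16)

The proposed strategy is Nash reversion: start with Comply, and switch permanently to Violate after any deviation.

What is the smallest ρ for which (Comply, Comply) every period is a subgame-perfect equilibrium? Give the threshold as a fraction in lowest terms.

Fennica: cooperation gives 12 each period; deviation gives 16 once then 2 forever.
  12/(1−ρ) ≥ 16 + 2ρ/(1−ρ) ⇒ ρ ≥ 4/14 = 2/7.
Belmar: cooperation gives 16 each period; deviation gives 20 once then 7 forever.
  ρ ≥ 4/13.
Both must hold, so the binding constraint is Belmar's: ρ ≥ 4/13.

4/13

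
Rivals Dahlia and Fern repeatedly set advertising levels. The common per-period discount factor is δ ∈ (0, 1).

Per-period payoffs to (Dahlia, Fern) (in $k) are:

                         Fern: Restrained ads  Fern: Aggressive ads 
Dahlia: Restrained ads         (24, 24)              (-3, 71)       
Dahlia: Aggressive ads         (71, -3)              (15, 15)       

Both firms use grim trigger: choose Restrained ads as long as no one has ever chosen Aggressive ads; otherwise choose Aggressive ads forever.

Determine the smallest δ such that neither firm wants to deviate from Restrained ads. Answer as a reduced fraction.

One-period gain from deviating is 71 − 24 = 47. The loss is 24 − 15 = 9 in every subsequent period, with present value 9·δ/(1−δ).
Deviation is unprofitable when 9·δ/(1−δ) ≥ 47, i.e. δ/(1−δ) ≥ 47/9.
Equivalently δ ≥ 47/(47+9) = 47/56.

47/56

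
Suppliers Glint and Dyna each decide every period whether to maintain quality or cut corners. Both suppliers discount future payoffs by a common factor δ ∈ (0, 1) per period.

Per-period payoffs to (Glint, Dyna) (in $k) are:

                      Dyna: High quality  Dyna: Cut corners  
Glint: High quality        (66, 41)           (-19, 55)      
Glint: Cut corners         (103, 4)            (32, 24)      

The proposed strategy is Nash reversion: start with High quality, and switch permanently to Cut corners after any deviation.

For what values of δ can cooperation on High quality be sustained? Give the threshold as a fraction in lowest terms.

For Glint: deviation gain 103−66 = 37, per-period punishment loss 66−32 = 34. IC gives δ ≥ 37/71.
For Dyna: gain 14, loss 17 per period, so δ ≥ 14/31.
The tighter constraint is Glint's, so cooperation needs δ ≥ 37/71.

37/71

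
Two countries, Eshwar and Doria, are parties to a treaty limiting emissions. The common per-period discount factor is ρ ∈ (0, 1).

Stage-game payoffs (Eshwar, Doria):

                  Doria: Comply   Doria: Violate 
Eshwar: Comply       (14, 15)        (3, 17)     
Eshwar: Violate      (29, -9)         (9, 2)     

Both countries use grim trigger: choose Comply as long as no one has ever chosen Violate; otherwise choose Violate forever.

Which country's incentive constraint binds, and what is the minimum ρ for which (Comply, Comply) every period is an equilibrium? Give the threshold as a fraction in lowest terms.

Eshwar; ρ ≥ 3/4

For Eshwar: deviation gain 29−14 = 15, per-period punishment loss 14−9 = 5. IC gives ρ ≥ 15/20 = 3/4.
For Doria: gain 2, loss 13 per period, so ρ ≥ 2/15.
The tighter constraint is Eshwar's, so cooperation needs ρ ≥ 3/4.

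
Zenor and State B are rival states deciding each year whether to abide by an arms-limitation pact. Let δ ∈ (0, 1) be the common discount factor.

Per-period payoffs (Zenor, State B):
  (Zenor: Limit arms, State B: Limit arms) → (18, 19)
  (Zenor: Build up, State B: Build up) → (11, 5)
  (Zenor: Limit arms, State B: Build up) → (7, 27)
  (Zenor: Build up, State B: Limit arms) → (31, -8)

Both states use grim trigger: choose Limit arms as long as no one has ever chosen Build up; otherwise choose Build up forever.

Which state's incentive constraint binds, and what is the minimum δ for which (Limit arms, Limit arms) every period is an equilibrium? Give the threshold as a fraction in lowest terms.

Zenor's threshold: (31−18)/(31−11) = 13/20.
State B's threshold: (27−19)/(27−5) = 4/11.
13/20 > 4/11, so Zenor binds and δ* = 13/20.

Zenor; δ ≥ 13/20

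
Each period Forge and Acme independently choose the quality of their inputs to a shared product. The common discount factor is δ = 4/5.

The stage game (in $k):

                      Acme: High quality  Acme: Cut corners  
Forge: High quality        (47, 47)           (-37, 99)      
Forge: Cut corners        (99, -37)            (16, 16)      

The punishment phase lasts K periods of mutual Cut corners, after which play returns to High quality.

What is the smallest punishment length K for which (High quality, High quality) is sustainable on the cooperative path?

No profitable deviation requires (47−16)(δ+…+δ^K) ≥ 99−47, i.e. δ+…+δ^K ≥ 52/31 ≈ 1.6774.
With δ = 4/5, the partial sums are K=1: 0.8000, K=2: 1.4400, K=3: 1.9520.
K = 3 is the first length at which the sum reaches 1.6774.

3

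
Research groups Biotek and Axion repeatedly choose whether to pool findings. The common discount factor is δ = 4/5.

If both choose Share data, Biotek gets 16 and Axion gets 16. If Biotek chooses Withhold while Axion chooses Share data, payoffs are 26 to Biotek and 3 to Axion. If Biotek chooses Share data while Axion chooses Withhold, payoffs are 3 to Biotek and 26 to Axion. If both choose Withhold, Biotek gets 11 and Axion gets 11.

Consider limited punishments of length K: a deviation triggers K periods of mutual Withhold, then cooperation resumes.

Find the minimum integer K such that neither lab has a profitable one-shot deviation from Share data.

No profitable deviation requires (16−11)(δ+…+δ^K) ≥ 26−16, i.e. δ+…+δ^K ≥ 2 ≈ 2.0000.
With δ = 4/5, the partial sums are K=1: 0.8000, K=2: 1.4400, K=3: 1.9520, K=4: 2.3616.
K = 4 is the first length at which the sum reaches 2.0000.

4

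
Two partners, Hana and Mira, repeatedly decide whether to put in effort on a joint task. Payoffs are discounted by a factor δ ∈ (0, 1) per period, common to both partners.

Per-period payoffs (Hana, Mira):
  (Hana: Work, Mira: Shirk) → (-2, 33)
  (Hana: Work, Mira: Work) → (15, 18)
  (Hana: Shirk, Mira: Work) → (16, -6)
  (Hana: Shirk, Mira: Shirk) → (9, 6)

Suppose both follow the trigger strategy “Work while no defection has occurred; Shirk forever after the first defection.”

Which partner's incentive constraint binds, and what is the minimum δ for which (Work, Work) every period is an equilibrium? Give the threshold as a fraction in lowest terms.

Hana's threshold: (16−15)/(16−9) = 1/7.
Mira's threshold: (33−18)/(33−6) = 5/9.
1/7 < 5/9, so Mira binds and δ* = 5/9.

Mira; δ ≥ 5/9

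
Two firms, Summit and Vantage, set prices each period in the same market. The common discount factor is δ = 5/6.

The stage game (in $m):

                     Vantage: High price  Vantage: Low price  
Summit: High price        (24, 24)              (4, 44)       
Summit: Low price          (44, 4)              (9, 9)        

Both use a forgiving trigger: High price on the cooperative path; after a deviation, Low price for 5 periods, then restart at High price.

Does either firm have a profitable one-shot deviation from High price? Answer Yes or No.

Comparing payoff streams over the 6 periods until play realigns: cooperate → 24(1+δ+…+δ^5); deviate → 44 + 9(δ+…+δ^5).
Cooperation is sustained iff (24−9)(δ+…+δ^5) ≥ 44−24.
δ+…+δ^5 = 5/6·(1−(5/6)^5)/(1−5/6) = 2.9906, and (44−24)/(24−9) = 1.3333.
2.9906 ≥ 1.3333, so cooperation is sustainable.

No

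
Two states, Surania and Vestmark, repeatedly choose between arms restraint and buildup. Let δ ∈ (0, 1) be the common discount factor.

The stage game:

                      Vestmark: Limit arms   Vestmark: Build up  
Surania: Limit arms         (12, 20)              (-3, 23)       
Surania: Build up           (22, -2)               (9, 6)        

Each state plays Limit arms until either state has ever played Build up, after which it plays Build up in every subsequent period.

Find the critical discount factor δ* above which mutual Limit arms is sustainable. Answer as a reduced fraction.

Surania: cooperation gives 12 each period; deviation gives 22 once then 9 forever.
  12/(1−δ) ≥ 22 + 9δ/(1−δ) ⇒ δ ≥ 10/13.
Vestmark: cooperation gives 20 each period; deviation gives 23 once then 6 forever.
  δ ≥ 3/17.
Both must hold, so the binding constraint is Surania's: δ ≥ 10/13.

10/13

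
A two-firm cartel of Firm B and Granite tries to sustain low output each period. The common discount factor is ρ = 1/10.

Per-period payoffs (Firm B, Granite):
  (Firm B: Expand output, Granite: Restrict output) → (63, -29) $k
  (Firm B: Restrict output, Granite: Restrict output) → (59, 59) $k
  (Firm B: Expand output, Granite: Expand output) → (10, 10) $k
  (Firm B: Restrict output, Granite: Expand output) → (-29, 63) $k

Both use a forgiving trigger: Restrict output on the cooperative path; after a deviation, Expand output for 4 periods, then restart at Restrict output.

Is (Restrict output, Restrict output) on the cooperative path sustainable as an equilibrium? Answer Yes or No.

IC: ρ+…+ρ^4 ≥ (63−59)/(59−10) = 4/49.
At ρ = 1/10: partial sum = 0.1111 ≥ 0.0816. Cooperation sustainable.

Yes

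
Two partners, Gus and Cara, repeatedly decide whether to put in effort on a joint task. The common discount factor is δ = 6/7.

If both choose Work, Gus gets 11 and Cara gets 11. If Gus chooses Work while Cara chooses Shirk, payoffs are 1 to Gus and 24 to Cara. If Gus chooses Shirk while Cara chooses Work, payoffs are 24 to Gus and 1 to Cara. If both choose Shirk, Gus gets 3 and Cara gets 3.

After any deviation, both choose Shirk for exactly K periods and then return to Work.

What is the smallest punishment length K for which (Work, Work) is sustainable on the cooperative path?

No profitable deviation requires (11−3)(δ+…+δ^K) ≥ 24−11, i.e. δ+…+δ^K ≥ 13/8 ≈ 1.6250.
With δ = 6/7, the partial sums are K=1: 0.8571, K=2: 1.5918, K=3: 2.2216.
K = 3 is the first length at which the sum reaches 1.6250.

3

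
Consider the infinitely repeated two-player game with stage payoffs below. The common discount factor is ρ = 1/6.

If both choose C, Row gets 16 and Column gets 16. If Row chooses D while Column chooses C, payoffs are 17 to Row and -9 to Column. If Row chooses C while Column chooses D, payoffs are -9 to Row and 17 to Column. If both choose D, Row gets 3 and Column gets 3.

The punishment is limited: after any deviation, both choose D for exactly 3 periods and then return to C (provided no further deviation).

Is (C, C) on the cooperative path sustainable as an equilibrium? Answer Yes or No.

IC: ρ+…+ρ^3 ≥ (17−16)/(16−3) = 1/13.
At ρ = 1/6: partial sum = 0.1991 ≥ 0.0769. Cooperation sustainable.

Yes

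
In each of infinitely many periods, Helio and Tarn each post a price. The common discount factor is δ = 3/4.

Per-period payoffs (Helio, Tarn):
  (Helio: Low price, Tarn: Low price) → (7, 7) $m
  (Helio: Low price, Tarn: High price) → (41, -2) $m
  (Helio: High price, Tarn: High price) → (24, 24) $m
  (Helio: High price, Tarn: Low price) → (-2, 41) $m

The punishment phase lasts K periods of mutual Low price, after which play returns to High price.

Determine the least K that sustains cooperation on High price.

2

IC: δ(1−δ^K)/(1−δ) ≥ (41−24)/(24−7) = 1.
With δ = 3/4: need 1 − δ^K ≥ 1·(1−3/4)/(3/4), i.e. δ^K ≤ 0.6667.
Since (3/4)^1 = 0.7500 and (3/4)^2 = 0.5625, the smallest such K is 2.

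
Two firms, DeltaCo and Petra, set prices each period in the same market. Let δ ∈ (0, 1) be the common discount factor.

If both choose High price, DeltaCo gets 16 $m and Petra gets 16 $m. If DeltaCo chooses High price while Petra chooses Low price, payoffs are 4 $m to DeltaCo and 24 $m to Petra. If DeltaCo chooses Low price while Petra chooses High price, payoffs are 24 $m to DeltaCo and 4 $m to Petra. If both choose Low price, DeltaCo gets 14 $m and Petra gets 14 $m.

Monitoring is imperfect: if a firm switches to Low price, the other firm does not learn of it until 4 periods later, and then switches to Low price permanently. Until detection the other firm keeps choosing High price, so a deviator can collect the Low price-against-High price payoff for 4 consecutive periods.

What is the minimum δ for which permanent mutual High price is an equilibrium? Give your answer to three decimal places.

The best deviation is to choose Low price for all 4 undetected periods, earning 24 each, then 14 forever once detected.
Deviation value: 24(1−δ^4)/(1−δ) + 14δ^4/(1−δ); cooperation value: 16/(1−δ).
IC: 16 ≥ 24(1−δ^4) + 14δ^4 = 24 − 10δ^4.
So δ^4 ≥ 8/10 = 4/5, giving δ ≥ (4/5)^(1/4) ≈ 0.946.

0.946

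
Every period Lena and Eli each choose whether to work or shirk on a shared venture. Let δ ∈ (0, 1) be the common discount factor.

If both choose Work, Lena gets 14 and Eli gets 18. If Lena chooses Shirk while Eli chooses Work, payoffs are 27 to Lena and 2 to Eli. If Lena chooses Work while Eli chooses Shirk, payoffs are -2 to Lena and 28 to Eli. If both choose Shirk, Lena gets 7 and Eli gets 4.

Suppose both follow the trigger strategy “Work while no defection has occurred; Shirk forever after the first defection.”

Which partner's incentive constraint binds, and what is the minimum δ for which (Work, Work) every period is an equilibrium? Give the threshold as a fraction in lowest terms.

Lena's threshold: (27−14)/(27−7) = 13/20.
Eli's threshold: (28−18)/(28−4) = 5/12.
13/20 > 5/12, so Lena binds and δ* = 13/20.

Lena; δ ≥ 13/20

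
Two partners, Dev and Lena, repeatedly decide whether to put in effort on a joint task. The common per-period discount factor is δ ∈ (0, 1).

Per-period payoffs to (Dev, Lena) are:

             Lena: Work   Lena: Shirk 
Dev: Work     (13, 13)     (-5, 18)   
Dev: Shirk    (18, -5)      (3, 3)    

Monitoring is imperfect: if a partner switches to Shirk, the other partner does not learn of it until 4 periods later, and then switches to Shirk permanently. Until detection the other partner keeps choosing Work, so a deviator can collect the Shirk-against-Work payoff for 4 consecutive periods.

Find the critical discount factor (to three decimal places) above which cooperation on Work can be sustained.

Deviating for the 4 undetected periods gains 18−13 = 5 per period over cooperation, then loses 13−3 = 10 per period forever once punishment starts.
Gain: 5(1 + δ + … + δ^3); loss: 10·δ^4/(1−δ).
No profitable deviation ⇔ 5(1−δ^4) ≤ 10·δ^4, i.e. δ^4 ≥ 5/(5+10) = 1/3.
Hence δ ≥ (1/3)^(1/4) ≈ 0.760.

0.760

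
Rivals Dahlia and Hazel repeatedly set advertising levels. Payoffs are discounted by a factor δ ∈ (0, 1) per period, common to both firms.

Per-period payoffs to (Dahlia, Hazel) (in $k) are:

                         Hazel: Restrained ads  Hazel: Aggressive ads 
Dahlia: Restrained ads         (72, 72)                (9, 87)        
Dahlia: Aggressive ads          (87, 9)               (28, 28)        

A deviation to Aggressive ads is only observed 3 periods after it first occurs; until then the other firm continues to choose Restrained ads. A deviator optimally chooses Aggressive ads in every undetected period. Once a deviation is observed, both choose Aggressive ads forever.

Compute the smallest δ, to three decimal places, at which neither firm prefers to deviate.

0.633

The best deviation is to choose Aggressive ads for all 3 undetected periods, earning 87 each, then 28 forever once detected.
Deviation value: 87(1−δ^3)/(1−δ) + 28δ^3/(1−δ); cooperation value: 72/(1−δ).
IC: 72 ≥ 87(1−δ^3) + 28δ^3 = 87 − 59δ^3.
So δ^3 ≥ 15/59, giving δ ≥ (15/59)^(1/3) ≈ 0.633.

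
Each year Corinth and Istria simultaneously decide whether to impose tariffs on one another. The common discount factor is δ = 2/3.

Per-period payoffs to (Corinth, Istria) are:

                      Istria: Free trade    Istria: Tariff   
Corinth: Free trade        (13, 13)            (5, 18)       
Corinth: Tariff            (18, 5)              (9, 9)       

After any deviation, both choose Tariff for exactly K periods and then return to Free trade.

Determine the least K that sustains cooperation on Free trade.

IC: δ(1−δ^K)/(1−δ) ≥ (18−13)/(13−9) = 5/4.
With δ = 2/3: need 1 − δ^K ≥ 5/4·(1−2/3)/(2/3), i.e. δ^K ≤ 0.3750.
Since (2/3)^2 = 0.4444 and (2/3)^3 = 0.2963, the smallest such K is 3.

3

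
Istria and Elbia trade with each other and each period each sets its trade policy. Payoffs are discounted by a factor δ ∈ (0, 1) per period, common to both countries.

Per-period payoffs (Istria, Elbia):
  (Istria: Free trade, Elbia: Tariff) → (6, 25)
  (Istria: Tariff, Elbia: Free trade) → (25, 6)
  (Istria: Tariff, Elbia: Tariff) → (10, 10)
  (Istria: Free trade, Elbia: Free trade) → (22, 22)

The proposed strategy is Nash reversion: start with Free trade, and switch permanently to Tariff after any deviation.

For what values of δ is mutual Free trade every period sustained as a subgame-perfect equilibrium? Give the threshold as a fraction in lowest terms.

1/5

Under grim trigger the critical discount factor is (T−C)/(T−P) with T = 25, C = 22, P = 10.
δ* = (25−22)/(25−10) = 3/15 = 1/5.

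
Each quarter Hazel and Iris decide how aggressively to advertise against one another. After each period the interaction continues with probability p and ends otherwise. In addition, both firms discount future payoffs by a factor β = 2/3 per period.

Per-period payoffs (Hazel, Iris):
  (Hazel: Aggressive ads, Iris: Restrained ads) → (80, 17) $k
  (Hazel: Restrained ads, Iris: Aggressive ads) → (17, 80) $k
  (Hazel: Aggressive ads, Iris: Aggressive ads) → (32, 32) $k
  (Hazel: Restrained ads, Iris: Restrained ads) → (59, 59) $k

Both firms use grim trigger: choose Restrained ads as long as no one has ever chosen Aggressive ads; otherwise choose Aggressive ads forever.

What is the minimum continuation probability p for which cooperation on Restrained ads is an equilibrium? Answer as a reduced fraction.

With continuation probability p and discount β, the effective per-period discount factor is βp.
Grim-trigger IC: βp ≥ (80−59)/(80−32) = 7/16.
So p ≥ (7/16)/(2/3) = 21/32.

21/32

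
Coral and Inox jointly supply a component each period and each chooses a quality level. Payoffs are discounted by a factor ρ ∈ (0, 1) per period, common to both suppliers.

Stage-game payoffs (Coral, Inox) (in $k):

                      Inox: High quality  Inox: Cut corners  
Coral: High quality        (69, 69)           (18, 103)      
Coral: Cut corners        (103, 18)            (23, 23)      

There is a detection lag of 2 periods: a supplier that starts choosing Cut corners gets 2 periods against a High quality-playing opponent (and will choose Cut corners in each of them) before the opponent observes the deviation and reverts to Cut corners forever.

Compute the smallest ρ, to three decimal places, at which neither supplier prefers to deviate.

0.652

Deviating for the 2 undetected periods gains 103−69 = 34 per period over cooperation, then loses 69−23 = 46 per period forever once punishment starts.
Gain: 34(1 + ρ + … + ρ^1); loss: 46·ρ^2/(1−ρ).
No profitable deviation ⇔ 34(1−ρ^2) ≤ 46·ρ^2, i.e. ρ^2 ≥ 34/(34+46) = 17/40.
Hence ρ ≥ (17/40)^(1/2) ≈ 0.652.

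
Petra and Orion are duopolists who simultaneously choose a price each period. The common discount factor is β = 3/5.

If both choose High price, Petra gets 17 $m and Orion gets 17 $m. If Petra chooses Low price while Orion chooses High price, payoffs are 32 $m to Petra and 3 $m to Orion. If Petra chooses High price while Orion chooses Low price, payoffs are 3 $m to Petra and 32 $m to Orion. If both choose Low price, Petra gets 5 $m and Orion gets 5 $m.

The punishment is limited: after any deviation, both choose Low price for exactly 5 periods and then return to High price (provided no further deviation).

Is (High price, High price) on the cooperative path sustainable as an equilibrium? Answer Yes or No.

A one-shot deviation gives 32 now, then 5 for 5 periods, then back to 17.
Gain from deviating: (32−17) today; loss: (17−5) in each of the next 5 periods.
No-deviation condition: (17−5)(β+…+β^5) ≥ 32−17, i.e. β+…+β^5 ≥ 5/4.
At β = 3/5: β+…+β^5 = 1.3834 ≥ 1.2500.
So cooperation is sustainable.

Yes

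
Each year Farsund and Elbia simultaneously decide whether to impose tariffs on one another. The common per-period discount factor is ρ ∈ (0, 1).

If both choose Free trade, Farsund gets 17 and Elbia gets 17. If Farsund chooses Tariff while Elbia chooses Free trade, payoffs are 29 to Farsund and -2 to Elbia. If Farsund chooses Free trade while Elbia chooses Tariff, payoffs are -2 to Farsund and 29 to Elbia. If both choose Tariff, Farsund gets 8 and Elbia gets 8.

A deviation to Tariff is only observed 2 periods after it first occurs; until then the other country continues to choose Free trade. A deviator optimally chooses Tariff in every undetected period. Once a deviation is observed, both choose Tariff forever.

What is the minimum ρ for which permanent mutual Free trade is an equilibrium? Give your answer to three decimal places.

A deviator earns 29 for 2 periods, then 8 forever; cooperating earns 17 forever. Multiplying the IC by (1−ρ):
17 ≥ 29(1−ρ^2) + 8ρ^2, so 21·ρ^2 ≥ 12 and ρ^2 ≥ 4/7.
ρ ≥ (4/7)^(1/2) ≈ 0.756.

0.756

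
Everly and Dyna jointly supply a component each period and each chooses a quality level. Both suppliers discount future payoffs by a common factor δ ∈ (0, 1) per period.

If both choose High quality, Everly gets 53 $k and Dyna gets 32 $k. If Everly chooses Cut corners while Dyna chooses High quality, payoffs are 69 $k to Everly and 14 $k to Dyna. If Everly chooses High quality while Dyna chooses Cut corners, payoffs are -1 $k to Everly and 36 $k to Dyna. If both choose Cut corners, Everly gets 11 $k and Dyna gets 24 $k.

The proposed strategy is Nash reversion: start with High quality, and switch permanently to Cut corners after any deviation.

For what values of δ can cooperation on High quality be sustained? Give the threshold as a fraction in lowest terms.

Everly's threshold: (69−53)/(69−11) = 8/29.
Dyna's threshold: (36−32)/(36−24) = 1/3.
8/29 < 1/3, so Dyna binds and δ* = 1/3.

1/3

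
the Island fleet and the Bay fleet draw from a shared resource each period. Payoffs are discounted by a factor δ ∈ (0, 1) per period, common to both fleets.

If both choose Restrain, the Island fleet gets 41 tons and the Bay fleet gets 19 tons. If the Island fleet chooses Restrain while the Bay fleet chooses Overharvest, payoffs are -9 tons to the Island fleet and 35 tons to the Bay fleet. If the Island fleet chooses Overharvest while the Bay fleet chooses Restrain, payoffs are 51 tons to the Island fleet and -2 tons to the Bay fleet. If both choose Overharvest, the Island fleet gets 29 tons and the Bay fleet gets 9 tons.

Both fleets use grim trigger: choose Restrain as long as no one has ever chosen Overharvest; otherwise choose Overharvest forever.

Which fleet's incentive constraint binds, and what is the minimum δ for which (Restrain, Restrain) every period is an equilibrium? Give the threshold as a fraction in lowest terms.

the Bay fleet; δ ≥ 8/13

the Island fleet's threshold: (51−41)/(51−29) = 5/11.
the Bay fleet's threshold: (35−19)/(35−9) = 8/13.
5/11 < 8/13, so the Bay fleet binds and δ* = 8/13.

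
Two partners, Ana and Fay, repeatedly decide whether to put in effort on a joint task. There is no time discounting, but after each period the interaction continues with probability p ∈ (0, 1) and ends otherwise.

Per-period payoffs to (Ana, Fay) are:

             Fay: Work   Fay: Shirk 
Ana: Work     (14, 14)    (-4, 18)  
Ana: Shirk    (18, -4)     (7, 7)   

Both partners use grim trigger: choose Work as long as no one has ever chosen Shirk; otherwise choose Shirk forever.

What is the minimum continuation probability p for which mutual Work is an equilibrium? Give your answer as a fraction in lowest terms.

With no time discounting, the continuation probability p plays the role of the discount factor.
Grim-trigger IC: 14/(1−p) ≥ 18 + 7p/(1−p) ⇒ p ≥ (18−14)/(18−7) = 4/11.

4/11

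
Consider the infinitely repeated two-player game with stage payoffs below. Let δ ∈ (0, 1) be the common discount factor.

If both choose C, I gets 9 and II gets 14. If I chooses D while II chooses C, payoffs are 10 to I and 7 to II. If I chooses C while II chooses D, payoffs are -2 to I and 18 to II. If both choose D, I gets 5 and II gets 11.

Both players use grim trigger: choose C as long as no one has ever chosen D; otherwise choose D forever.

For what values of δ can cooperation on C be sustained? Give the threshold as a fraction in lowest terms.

4/7

For I: deviation gain 10−9 = 1, per-period punishment loss 9−5 = 4. IC gives δ ≥ 1/5.
For II: gain 4, loss 3 per period, so δ ≥ 4/7.
The tighter constraint is II's, so cooperation needs δ ≥ 4/7.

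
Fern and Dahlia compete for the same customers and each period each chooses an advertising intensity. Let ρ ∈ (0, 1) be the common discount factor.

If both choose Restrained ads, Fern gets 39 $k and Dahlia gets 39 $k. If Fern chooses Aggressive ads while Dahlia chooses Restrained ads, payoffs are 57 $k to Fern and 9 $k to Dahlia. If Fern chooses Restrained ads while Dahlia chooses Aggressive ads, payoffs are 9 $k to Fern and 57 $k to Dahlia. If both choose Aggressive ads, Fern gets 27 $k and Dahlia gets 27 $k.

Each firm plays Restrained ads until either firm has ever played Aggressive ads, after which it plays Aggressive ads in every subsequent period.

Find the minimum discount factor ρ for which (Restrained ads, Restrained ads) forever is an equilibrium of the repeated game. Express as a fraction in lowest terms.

3/5

39/(1−ρ) ≥ 57 + 27ρ/(1−ρ)
39 ≥ 57 − 30ρ
ρ ≥ 18/30 = 3/5.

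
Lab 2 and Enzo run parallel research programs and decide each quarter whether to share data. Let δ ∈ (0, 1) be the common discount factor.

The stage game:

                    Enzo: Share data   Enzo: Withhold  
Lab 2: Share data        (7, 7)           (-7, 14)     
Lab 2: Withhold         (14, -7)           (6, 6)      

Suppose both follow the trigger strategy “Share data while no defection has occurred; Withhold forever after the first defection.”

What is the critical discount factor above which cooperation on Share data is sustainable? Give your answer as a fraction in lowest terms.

One-period gain from deviating is 14 − 7 = 7. The loss is 7 − 6 = 1 in every subsequent period, with present value 1·δ/(1−δ).
Deviation is unprofitable when 1·δ/(1−δ) ≥ 7, i.e. δ/(1−δ) ≥ 7.
Equivalently δ ≥ 7/(7+1) = 7/8.

7/8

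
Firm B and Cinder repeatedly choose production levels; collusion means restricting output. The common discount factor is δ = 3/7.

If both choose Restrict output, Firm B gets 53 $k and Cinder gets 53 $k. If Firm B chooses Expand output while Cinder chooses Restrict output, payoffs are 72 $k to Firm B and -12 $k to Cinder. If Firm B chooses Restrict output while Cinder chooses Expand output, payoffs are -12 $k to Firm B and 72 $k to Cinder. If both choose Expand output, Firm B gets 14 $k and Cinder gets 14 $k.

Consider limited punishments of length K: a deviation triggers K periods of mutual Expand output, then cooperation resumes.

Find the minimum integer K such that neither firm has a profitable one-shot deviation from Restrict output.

2

Need Σ_{k=1}^{K} δ^k ≥ (72−53)/(53−14) = 0.4872 at δ = 3/7.
At K = 1 the sum is 0.4286 < 0.4872; at K = 2 it is 0.6122 ≥ 0.4872.
So the minimum punishment length is K = 2.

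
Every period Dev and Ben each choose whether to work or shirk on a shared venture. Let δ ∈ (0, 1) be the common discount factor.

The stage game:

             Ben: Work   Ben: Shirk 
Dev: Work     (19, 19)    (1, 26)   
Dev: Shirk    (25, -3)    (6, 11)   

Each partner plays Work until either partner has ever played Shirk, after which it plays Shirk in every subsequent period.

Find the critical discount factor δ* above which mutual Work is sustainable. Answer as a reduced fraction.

7/15

Dev: cooperation gives 19 each period; deviation gives 25 once then 6 forever.
  19/(1−δ) ≥ 25 + 6δ/(1−δ) ⇒ δ ≥ 6/19.
Ben: cooperation gives 19 each period; deviation gives 26 once then 11 forever.
  δ ≥ 7/15.
Both must hold, so the binding constraint is Ben's: δ ≥ 7/15.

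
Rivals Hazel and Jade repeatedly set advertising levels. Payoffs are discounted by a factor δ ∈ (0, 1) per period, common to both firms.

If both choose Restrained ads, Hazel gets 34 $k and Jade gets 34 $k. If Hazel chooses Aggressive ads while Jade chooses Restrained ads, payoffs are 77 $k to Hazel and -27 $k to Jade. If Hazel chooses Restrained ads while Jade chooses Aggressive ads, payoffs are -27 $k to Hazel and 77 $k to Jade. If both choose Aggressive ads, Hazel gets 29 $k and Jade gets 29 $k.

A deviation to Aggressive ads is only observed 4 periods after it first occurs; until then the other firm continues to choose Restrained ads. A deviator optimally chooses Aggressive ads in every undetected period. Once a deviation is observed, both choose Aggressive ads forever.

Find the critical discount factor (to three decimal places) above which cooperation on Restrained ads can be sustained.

The best deviation is to choose Aggressive ads for all 4 undetected periods, earning 77 each, then 29 forever once detected.
Deviation value: 77(1−δ^4)/(1−δ) + 29δ^4/(1−δ); cooperation value: 34/(1−δ).
IC: 34 ≥ 77(1−δ^4) + 29δ^4 = 77 − 48δ^4.
So δ^4 ≥ 43/48, giving δ ≥ (43/48)^(1/4) ≈ 0.973.

0.973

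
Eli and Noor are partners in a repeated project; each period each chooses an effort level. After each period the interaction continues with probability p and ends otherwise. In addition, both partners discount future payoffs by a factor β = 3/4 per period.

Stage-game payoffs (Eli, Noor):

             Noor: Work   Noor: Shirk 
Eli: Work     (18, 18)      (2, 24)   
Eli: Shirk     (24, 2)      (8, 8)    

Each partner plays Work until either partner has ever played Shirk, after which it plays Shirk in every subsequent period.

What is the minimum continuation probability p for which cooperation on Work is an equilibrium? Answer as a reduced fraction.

1/2

With continuation probability p and discount β, the effective per-period discount factor is βp.
Grim-trigger IC: βp ≥ (24−18)/(24−8) = 3/8.
So p ≥ (3/8)/(3/4) = 1/2.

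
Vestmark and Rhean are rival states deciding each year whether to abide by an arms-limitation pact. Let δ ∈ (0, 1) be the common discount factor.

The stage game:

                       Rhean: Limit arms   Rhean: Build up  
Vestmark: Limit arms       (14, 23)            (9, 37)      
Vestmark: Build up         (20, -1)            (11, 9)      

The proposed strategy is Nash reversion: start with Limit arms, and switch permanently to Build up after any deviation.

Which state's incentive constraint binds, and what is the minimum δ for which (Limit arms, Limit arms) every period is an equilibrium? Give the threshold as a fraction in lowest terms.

Vestmark's threshold: (20−14)/(20−11) = 2/3.
Rhean's threshold: (37−23)/(37−9) = 1/2.
2/3 > 1/2, so Vestmark binds and δ* = 2/3.

Vestmark; δ ≥ 2/3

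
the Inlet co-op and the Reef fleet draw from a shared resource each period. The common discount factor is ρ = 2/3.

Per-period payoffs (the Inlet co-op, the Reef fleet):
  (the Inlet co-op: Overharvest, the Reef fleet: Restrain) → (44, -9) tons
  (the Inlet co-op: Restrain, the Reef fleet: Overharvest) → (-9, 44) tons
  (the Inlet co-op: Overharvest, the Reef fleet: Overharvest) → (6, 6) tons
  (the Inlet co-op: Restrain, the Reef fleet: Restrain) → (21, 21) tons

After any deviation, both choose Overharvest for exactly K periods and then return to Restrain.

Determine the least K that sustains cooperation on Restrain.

4

IC: ρ(1−ρ^K)/(1−ρ) ≥ (44−21)/(21−6) = 23/15.
With ρ = 2/3: need 1 − ρ^K ≥ 23/15·(1−2/3)/(2/3), i.e. ρ^K ≤ 0.2333.
Since (2/3)^3 = 0.2963 and (2/3)^4 = 0.1975, the smallest such K is 4.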